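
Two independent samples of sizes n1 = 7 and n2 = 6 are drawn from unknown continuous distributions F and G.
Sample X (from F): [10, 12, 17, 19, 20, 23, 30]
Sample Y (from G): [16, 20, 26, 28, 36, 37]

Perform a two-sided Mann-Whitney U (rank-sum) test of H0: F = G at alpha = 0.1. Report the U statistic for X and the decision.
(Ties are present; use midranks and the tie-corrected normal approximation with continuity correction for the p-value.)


Step 1: Combine and sort all 13 observations; assign midranks.
sorted (value, group): (10,X), (12,X), (16,Y), (17,X), (19,X), (20,X), (20,Y), (23,X), (26,Y), (28,Y), (30,X), (36,Y), (37,Y)
ranks: 10->1, 12->2, 16->3, 17->4, 19->5, 20->6.5, 20->6.5, 23->8, 26->9, 28->10, 30->11, 36->12, 37->13
Step 2: Rank sum for X: R1 = 1 + 2 + 4 + 5 + 6.5 + 8 + 11 = 37.5.
Step 3: U_X = R1 - n1(n1+1)/2 = 37.5 - 7*8/2 = 37.5 - 28 = 9.5.
       U_Y = n1*n2 - U_X = 42 - 9.5 = 32.5.
Step 4: Ties are present, so use the tie-corrected normal approximation (with continuity correction) for the p-value.
Step 5: p-value = 0.115582; compare to alpha = 0.1. fail to reject H0.

U_X = 9.5, p = 0.115582, fail to reject H0 at alpha = 0.1.


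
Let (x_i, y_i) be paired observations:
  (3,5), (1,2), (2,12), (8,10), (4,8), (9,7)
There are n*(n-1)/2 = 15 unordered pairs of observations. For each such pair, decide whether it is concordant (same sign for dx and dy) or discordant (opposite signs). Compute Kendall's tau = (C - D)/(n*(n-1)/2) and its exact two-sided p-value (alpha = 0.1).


Step 1: Enumerate the 15 unordered pairs (i,j) with i<j and classify each by sign(x_j-x_i) * sign(y_j-y_i).
  (1,2):dx=-2,dy=-3->C; (1,3):dx=-1,dy=+7->D; (1,4):dx=+5,dy=+5->C; (1,5):dx=+1,dy=+3->C
  (1,6):dx=+6,dy=+2->C; (2,3):dx=+1,dy=+10->C; (2,4):dx=+7,dy=+8->C; (2,5):dx=+3,dy=+6->C
  (2,6):dx=+8,dy=+5->C; (3,4):dx=+6,dy=-2->D; (3,5):dx=+2,dy=-4->D; (3,6):dx=+7,dy=-5->D
  (4,5):dx=-4,dy=-2->C; (4,6):dx=+1,dy=-3->D; (5,6):dx=+5,dy=-1->D
Step 2: C = 9, D = 6, total pairs = 15.
Step 3: tau = (C - D)/(n(n-1)/2) = (9 - 6)/15 = 0.200000.
Step 4: Exact two-sided p-value (enumerate n! = 720 permutations of y under H0): p = 0.719444.
Step 5: alpha = 0.1. fail to reject H0.

tau_b = 0.2000 (C=9, D=6), p = 0.719444, fail to reject H0.


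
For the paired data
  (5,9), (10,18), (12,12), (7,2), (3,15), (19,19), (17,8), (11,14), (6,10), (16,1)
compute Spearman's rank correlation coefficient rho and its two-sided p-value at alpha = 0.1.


Step 1: Rank x and y separately (midranks; no ties here).
rank(x): 5->2, 10->5, 12->7, 7->4, 3->1, 19->10, 17->9, 11->6, 6->3, 16->8
rank(y): 9->4, 18->9, 12->6, 2->2, 15->8, 19->10, 8->3, 14->7, 10->5, 1->1
Step 2: d_i = R_x(i) - R_y(i); compute d_i^2.
  (2-4)^2=4, (5-9)^2=16, (7-6)^2=1, (4-2)^2=4, (1-8)^2=49, (10-10)^2=0, (9-3)^2=36, (6-7)^2=1, (3-5)^2=4, (8-1)^2=49
sum(d^2) = 164.
Step 3: rho = 1 - 6*164 / (10*(10^2 - 1)) = 1 - 984/990 = 0.006061.
Step 4: Under H0, t = rho * sqrt((n-2)/(1-rho^2)) = 0.0171 ~ t(8).
Step 5: Two-sided p-value from the t-distribution with 8 df = 0.986743.
Step 6: alpha = 0.1. fail to reject H0.

rho = 0.0061, p = 0.986743, fail to reject H0 at alpha = 0.1.


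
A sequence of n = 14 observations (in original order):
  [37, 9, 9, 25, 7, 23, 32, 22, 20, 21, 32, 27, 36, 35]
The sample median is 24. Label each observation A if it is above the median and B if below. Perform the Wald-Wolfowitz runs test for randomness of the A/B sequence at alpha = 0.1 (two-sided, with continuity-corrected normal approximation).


Step 1: Compute median = 24; label A = above, B = below.
Labels in order: ABBABBABBBAAAA  (n_A = 7, n_B = 7)
Step 2: Count runs R = 7.
Step 3: Under H0 (random ordering), E[R] = 2*n_A*n_B/(n_A+n_B) + 1 = 2*7*7/14 + 1 = 8.0000.
        Var[R] = 2*n_A*n_B*(2*n_A*n_B - n_A - n_B) / ((n_A+n_B)^2 * (n_A+n_B-1)) = 8232/2548 = 3.2308.
        SD[R] = 1.7974.
Step 4: Continuity-corrected z = (R + 0.5 - E[R]) / SD[R] = (7 + 0.5 - 8.0000) / 1.7974 = -0.2782.
Step 5: Two-sided p-value via normal approximation = 2*(1 - Phi(|z|)) = 0.780879.
Step 6: alpha = 0.1. fail to reject H0.

R = 7, z = -0.2782, p = 0.780879, fail to reject H0.


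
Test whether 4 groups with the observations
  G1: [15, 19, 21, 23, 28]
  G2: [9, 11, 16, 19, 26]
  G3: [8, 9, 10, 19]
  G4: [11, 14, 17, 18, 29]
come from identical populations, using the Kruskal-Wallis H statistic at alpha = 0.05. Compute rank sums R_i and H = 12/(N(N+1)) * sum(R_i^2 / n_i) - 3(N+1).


Step 1: Combine all N = 19 observations and assign midranks.
sorted (value, group, rank): (8,G3,1), (9,G2,2.5), (9,G3,2.5), (10,G3,4), (11,G2,5.5), (11,G4,5.5), (14,G4,7), (15,G1,8), (16,G2,9), (17,G4,10), (18,G4,11), (19,G1,13), (19,G2,13), (19,G3,13), (21,G1,15), (23,G1,16), (26,G2,17), (28,G1,18), (29,G4,19)
Step 2: Sum ranks within each group.
R_1 = 70 (n_1 = 5)
R_2 = 47 (n_2 = 5)
R_3 = 20.5 (n_3 = 4)
R_4 = 52.5 (n_4 = 5)
Step 3: H = 12/(N(N+1)) * sum(R_i^2/n_i) - 3(N+1)
     = 12/(19*20) * (70^2/5 + 47^2/5 + 20.5^2/4 + 52.5^2/5) - 3*20
     = 0.031579 * 2078.11 - 60
     = 5.624605.
Step 4: Ties present; correction factor C = 1 - 36/(19^3 - 19) = 0.994737. Corrected H = 5.624605 / 0.994737 = 5.654365.
Step 5: Under H0, H ~ chi^2(3); p-value = 0.129692.
Step 6: alpha = 0.05. fail to reject H0.

H = 5.6544, df = 3, p = 0.129692, fail to reject H0.


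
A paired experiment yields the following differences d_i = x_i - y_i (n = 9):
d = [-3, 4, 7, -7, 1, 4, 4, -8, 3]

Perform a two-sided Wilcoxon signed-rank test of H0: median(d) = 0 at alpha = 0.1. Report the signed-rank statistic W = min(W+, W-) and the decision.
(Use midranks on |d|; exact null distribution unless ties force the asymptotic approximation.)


Step 1: Drop any zero differences (none here) and take |d_i|.
|d| = [3, 4, 7, 7, 1, 4, 4, 8, 3]
Step 2: Midrank |d_i| (ties get averaged ranks).
ranks: |3|->2.5, |4|->5, |7|->7.5, |7|->7.5, |1|->1, |4|->5, |4|->5, |8|->9, |3|->2.5
Step 3: Attach original signs; sum ranks with positive sign and with negative sign.
W+ = 5 + 7.5 + 1 + 5 + 5 + 2.5 = 26
W- = 2.5 + 7.5 + 9 = 19
(Check: W+ + W- = 45 should equal n(n+1)/2 = 45.)
Step 4: Test statistic W = min(W+, W-) = 19.
Step 5: Ties in |d|, so use the tie-corrected normal approximation.
        E[W] = n(n+1)/4 = 9*10/4 = 22.5.
        Tie groups: |d|=3 (t=2), |d|=4 (t=3), |d|=7 (t=2); sum(t^3 - t) = 36.
        Var[W] = n(n+1)(2n+1)/24 - sum(t^3-t)/48 = 1710/24 - 36/48 = 70.5.
        z = (W - E[W]) / sqrt(Var[W]) = (19 - 22.5) / 8.3964 = -0.4168.
        Two-sided p = 2*Phi(z) = 0.676793.
Step 6: alpha = 0.1. fail to reject H0.

W+ = 26, W- = 19, W = min = 19, p = 0.676793, fail to reject H0.


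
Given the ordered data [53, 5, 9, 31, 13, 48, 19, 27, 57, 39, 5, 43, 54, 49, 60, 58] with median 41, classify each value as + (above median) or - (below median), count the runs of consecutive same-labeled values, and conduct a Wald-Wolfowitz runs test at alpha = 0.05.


Step 1: Compute median = 41; label A = above, B = below.
Labels in order: ABBBBABBABBAAAAA  (n_A = 8, n_B = 8)
Step 2: Count runs R = 7.
Step 3: Under H0 (random ordering), E[R] = 2*n_A*n_B/(n_A+n_B) + 1 = 2*8*8/16 + 1 = 9.0000.
        Var[R] = 2*n_A*n_B*(2*n_A*n_B - n_A - n_B) / ((n_A+n_B)^2 * (n_A+n_B-1)) = 14336/3840 = 3.7333.
        SD[R] = 1.9322.
Step 4: Continuity-corrected z = (R + 0.5 - E[R]) / SD[R] = (7 + 0.5 - 9.0000) / 1.9322 = -0.7763.
Step 5: Two-sided p-value via normal approximation = 2*(1 - Phi(|z|)) = 0.437558.
Step 6: alpha = 0.05. fail to reject H0.

R = 7, z = -0.7763, p = 0.437558, fail to reject H0.


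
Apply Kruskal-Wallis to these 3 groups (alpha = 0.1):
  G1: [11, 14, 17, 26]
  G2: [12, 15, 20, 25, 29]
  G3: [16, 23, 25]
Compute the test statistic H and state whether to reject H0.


Step 1: Combine all N = 12 observations and assign midranks.
sorted (value, group, rank): (11,G1,1), (12,G2,2), (14,G1,3), (15,G2,4), (16,G3,5), (17,G1,6), (20,G2,7), (23,G3,8), (25,G2,9.5), (25,G3,9.5), (26,G1,11), (29,G2,12)
Step 2: Sum ranks within each group.
R_1 = 21 (n_1 = 4)
R_2 = 34.5 (n_2 = 5)
R_3 = 22.5 (n_3 = 3)
Step 3: H = 12/(N(N+1)) * sum(R_i^2/n_i) - 3(N+1)
     = 12/(12*13) * (21^2/4 + 34.5^2/5 + 22.5^2/3) - 3*13
     = 0.076923 * 517.05 - 39
     = 0.773077.
Step 4: Ties present; correction factor C = 1 - 6/(12^3 - 12) = 0.996503. Corrected H = 0.773077 / 0.996503 = 0.775789.
Step 5: Under H0, H ~ chi^2(2); p-value = 0.678484.
Step 6: alpha = 0.1. fail to reject H0.

H = 0.7758, df = 2, p = 0.678484, fail to reject H0.


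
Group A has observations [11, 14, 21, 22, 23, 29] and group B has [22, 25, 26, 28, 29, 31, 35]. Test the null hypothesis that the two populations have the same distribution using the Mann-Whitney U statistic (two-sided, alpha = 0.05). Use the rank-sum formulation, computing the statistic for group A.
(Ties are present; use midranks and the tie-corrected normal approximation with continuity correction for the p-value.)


Step 1: Combine and sort all 13 observations; assign midranks.
sorted (value, group): (11,X), (14,X), (21,X), (22,X), (22,Y), (23,X), (25,Y), (26,Y), (28,Y), (29,X), (29,Y), (31,Y), (35,Y)
ranks: 11->1, 14->2, 21->3, 22->4.5, 22->4.5, 23->6, 25->7, 26->8, 28->9, 29->10.5, 29->10.5, 31->12, 35->13
Step 2: Rank sum for X: R1 = 1 + 2 + 3 + 4.5 + 6 + 10.5 = 27.
Step 3: U_X = R1 - n1(n1+1)/2 = 27 - 6*7/2 = 27 - 21 = 6.
       U_Y = n1*n2 - U_X = 42 - 6 = 36.
Step 4: Ties are present, so use the tie-corrected normal approximation (with continuity correction) for the p-value.
Step 5: p-value = 0.037788; compare to alpha = 0.05. reject H0.

U_X = 6, p = 0.037788, reject H0 at alpha = 0.05.


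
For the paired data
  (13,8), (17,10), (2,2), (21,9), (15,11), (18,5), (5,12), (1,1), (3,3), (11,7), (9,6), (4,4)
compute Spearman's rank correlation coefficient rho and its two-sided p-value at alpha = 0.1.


Step 1: Rank x and y separately (midranks; no ties here).
rank(x): 13->8, 17->10, 2->2, 21->12, 15->9, 18->11, 5->5, 1->1, 3->3, 11->7, 9->6, 4->4
rank(y): 8->8, 10->10, 2->2, 9->9, 11->11, 5->5, 12->12, 1->1, 3->3, 7->7, 6->6, 4->4
Step 2: d_i = R_x(i) - R_y(i); compute d_i^2.
  (8-8)^2=0, (10-10)^2=0, (2-2)^2=0, (12-9)^2=9, (9-11)^2=4, (11-5)^2=36, (5-12)^2=49, (1-1)^2=0, (3-3)^2=0, (7-7)^2=0, (6-6)^2=0, (4-4)^2=0
sum(d^2) = 98.
Step 3: rho = 1 - 6*98 / (12*(12^2 - 1)) = 1 - 588/1716 = 0.657343.
Step 4: Under H0, t = rho * sqrt((n-2)/(1-rho^2)) = 2.7584 ~ t(10).
Step 5: Two-sided p-value from the t-distribution with 10 df = 0.020185.
Step 6: alpha = 0.1. reject H0.

rho = 0.6573, p = 0.020185, reject H0 at alpha = 0.1.


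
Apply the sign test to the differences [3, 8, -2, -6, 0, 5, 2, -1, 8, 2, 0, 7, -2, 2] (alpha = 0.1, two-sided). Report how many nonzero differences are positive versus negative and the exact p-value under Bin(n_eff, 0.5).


Step 1: Discard zero differences. Original n = 14; n_eff = number of nonzero differences = 12.
Nonzero differences (with sign): +3, +8, -2, -6, +5, +2, -1, +8, +2, +7, -2, +2
Step 2: Count signs: positive = 8, negative = 4.
Step 3: Under H0: P(positive) = 0.5, so the number of positives S ~ Bin(12, 0.5).
Step 4: Two-sided exact p-value = sum of Bin(12,0.5) probabilities at or below the observed probability = 0.387695.
Step 5: alpha = 0.1. fail to reject H0.

n_eff = 12, pos = 8, neg = 4, p = 0.387695, fail to reject H0.


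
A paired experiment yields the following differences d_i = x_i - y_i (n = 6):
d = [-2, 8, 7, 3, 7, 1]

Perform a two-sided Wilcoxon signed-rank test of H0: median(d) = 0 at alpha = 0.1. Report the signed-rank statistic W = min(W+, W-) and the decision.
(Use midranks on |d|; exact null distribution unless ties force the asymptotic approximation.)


Step 1: Drop any zero differences (none here) and take |d_i|.
|d| = [2, 8, 7, 3, 7, 1]
Step 2: Midrank |d_i| (ties get averaged ranks).
ranks: |2|->2, |8|->6, |7|->4.5, |3|->3, |7|->4.5, |1|->1
Step 3: Attach original signs; sum ranks with positive sign and with negative sign.
W+ = 6 + 4.5 + 3 + 4.5 + 1 = 19
W- = 2 = 2
(Check: W+ + W- = 21 should equal n(n+1)/2 = 21.)
Step 4: Test statistic W = min(W+, W-) = 2.
Step 5: Ties in |d|, so use the tie-corrected normal approximation.
        E[W] = n(n+1)/4 = 6*7/4 = 10.5.
        Tie groups: |d|=7 (t=2); sum(t^3 - t) = 6.
        Var[W] = n(n+1)(2n+1)/24 - sum(t^3-t)/48 = 546/24 - 6/48 = 22.625.
        z = (W - E[W]) / sqrt(Var[W]) = (2 - 10.5) / 4.7566 = -1.7870.
        Two-sided p = 2*Phi(z) = 0.073937.
Step 6: alpha = 0.1. reject H0.

W+ = 19, W- = 2, W = min = 2, p = 0.073937, reject H0.


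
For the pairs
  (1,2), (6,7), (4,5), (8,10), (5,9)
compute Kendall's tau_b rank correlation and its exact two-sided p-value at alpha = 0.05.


Step 1: Enumerate the 10 unordered pairs (i,j) with i<j and classify each by sign(x_j-x_i) * sign(y_j-y_i).
  (1,2):dx=+5,dy=+5->C; (1,3):dx=+3,dy=+3->C; (1,4):dx=+7,dy=+8->C; (1,5):dx=+4,dy=+7->C
  (2,3):dx=-2,dy=-2->C; (2,4):dx=+2,dy=+3->C; (2,5):dx=-1,dy=+2->D; (3,4):dx=+4,dy=+5->C
  (3,5):dx=+1,dy=+4->C; (4,5):dx=-3,dy=-1->C
Step 2: C = 9, D = 1, total pairs = 10.
Step 3: tau = (C - D)/(n(n-1)/2) = (9 - 1)/10 = 0.800000.
Step 4: Exact two-sided p-value (enumerate n! = 120 permutations of y under H0): p = 0.083333.
Step 5: alpha = 0.05. fail to reject H0.

tau_b = 0.8000 (C=9, D=1), p = 0.083333, fail to reject H0.


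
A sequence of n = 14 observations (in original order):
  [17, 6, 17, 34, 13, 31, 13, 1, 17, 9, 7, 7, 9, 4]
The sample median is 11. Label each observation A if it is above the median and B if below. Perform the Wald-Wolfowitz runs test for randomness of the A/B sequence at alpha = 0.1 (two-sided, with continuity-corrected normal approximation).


Step 1: Compute median = 11; label A = above, B = below.
Labels in order: ABAAAAABABBBBB  (n_A = 7, n_B = 7)
Step 2: Count runs R = 6.
Step 3: Under H0 (random ordering), E[R] = 2*n_A*n_B/(n_A+n_B) + 1 = 2*7*7/14 + 1 = 8.0000.
        Var[R] = 2*n_A*n_B*(2*n_A*n_B - n_A - n_B) / ((n_A+n_B)^2 * (n_A+n_B-1)) = 8232/2548 = 3.2308.
        SD[R] = 1.7974.
Step 4: Continuity-corrected z = (R + 0.5 - E[R]) / SD[R] = (6 + 0.5 - 8.0000) / 1.7974 = -0.8345.
Step 5: Two-sided p-value via normal approximation = 2*(1 - Phi(|z|)) = 0.403986.
Step 6: alpha = 0.1. fail to reject H0.

R = 6, z = -0.8345, p = 0.403986, fail to reject H0.


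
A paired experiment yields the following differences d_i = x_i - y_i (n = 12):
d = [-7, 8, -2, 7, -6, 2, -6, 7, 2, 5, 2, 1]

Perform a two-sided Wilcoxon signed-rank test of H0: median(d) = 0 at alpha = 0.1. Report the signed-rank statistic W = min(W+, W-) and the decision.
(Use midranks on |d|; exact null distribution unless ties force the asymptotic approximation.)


Step 1: Drop any zero differences (none here) and take |d_i|.
|d| = [7, 8, 2, 7, 6, 2, 6, 7, 2, 5, 2, 1]
Step 2: Midrank |d_i| (ties get averaged ranks).
ranks: |7|->10, |8|->12, |2|->3.5, |7|->10, |6|->7.5, |2|->3.5, |6|->7.5, |7|->10, |2|->3.5, |5|->6, |2|->3.5, |1|->1
Step 3: Attach original signs; sum ranks with positive sign and with negative sign.
W+ = 12 + 10 + 3.5 + 10 + 3.5 + 6 + 3.5 + 1 = 49.5
W- = 10 + 3.5 + 7.5 + 7.5 = 28.5
(Check: W+ + W- = 78 should equal n(n+1)/2 = 78.)
Step 4: Test statistic W = min(W+, W-) = 28.5.
Step 5: Ties in |d|, so use the tie-corrected normal approximation.
        E[W] = n(n+1)/4 = 12*13/4 = 39.
        Tie groups: |d|=2 (t=4), |d|=6 (t=2), |d|=7 (t=3); sum(t^3 - t) = 90.
        Var[W] = n(n+1)(2n+1)/24 - sum(t^3-t)/48 = 3900/24 - 90/48 = 160.625.
        z = (W - E[W]) / sqrt(Var[W]) = (28.5 - 39) / 12.6738 = -0.8285.
        Two-sided p = 2*Phi(z) = 0.407398.
Step 6: alpha = 0.1. fail to reject H0.

W+ = 49.5, W- = 28.5, W = min = 28.5, p = 0.407398, fail to reject H0.


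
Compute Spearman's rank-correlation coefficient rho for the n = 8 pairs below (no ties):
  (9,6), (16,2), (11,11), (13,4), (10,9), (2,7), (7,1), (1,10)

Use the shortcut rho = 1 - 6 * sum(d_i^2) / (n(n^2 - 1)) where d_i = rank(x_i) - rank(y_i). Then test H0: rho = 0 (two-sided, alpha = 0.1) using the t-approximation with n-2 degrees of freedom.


Step 1: Rank x and y separately (midranks; no ties here).
rank(x): 9->4, 16->8, 11->6, 13->7, 10->5, 2->2, 7->3, 1->1
rank(y): 6->4, 2->2, 11->8, 4->3, 9->6, 7->5, 1->1, 10->7
Step 2: d_i = R_x(i) - R_y(i); compute d_i^2.
  (4-4)^2=0, (8-2)^2=36, (6-8)^2=4, (7-3)^2=16, (5-6)^2=1, (2-5)^2=9, (3-1)^2=4, (1-7)^2=36
sum(d^2) = 106.
Step 3: rho = 1 - 6*106 / (8*(8^2 - 1)) = 1 - 636/504 = -0.261905.
Step 4: Under H0, t = rho * sqrt((n-2)/(1-rho^2)) = -0.6647 ~ t(6).
Step 5: Two-sided p-value from the t-distribution with 6 df = 0.530923.
Step 6: alpha = 0.1. fail to reject H0.

rho = -0.2619, p = 0.530923, fail to reject H0 at alpha = 0.1.


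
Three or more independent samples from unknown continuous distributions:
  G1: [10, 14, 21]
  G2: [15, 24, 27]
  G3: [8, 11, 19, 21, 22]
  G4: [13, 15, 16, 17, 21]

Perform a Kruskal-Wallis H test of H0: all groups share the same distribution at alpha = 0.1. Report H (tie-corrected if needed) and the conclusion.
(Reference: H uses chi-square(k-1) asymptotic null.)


Step 1: Combine all N = 16 observations and assign midranks.
sorted (value, group, rank): (8,G3,1), (10,G1,2), (11,G3,3), (13,G4,4), (14,G1,5), (15,G2,6.5), (15,G4,6.5), (16,G4,8), (17,G4,9), (19,G3,10), (21,G1,12), (21,G3,12), (21,G4,12), (22,G3,14), (24,G2,15), (27,G2,16)
Step 2: Sum ranks within each group.
R_1 = 19 (n_1 = 3)
R_2 = 37.5 (n_2 = 3)
R_3 = 40 (n_3 = 5)
R_4 = 39.5 (n_4 = 5)
Step 3: H = 12/(N(N+1)) * sum(R_i^2/n_i) - 3(N+1)
     = 12/(16*17) * (19^2/3 + 37.5^2/3 + 40^2/5 + 39.5^2/5) - 3*17
     = 0.044118 * 1221.13 - 51
     = 2.873529.
Step 4: Ties present; correction factor C = 1 - 30/(16^3 - 16) = 0.992647. Corrected H = 2.873529 / 0.992647 = 2.894815.
Step 5: Under H0, H ~ chi^2(3); p-value = 0.408129.
Step 6: alpha = 0.1. fail to reject H0.

H = 2.8948, df = 3, p = 0.408129, fail to reject H0.


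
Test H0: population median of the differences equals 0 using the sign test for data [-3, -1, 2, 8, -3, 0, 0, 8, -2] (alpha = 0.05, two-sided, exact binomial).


Step 1: Discard zero differences. Original n = 9; n_eff = number of nonzero differences = 7.
Nonzero differences (with sign): -3, -1, +2, +8, -3, +8, -2
Step 2: Count signs: positive = 3, negative = 4.
Step 3: Under H0: P(positive) = 0.5, so the number of positives S ~ Bin(7, 0.5).
Step 4: Two-sided exact p-value = sum of Bin(7,0.5) probabilities at or below the observed probability = 1.000000.
Step 5: alpha = 0.05. fail to reject H0.

n_eff = 7, pos = 3, neg = 4, p = 1.000000, fail to reject H0.


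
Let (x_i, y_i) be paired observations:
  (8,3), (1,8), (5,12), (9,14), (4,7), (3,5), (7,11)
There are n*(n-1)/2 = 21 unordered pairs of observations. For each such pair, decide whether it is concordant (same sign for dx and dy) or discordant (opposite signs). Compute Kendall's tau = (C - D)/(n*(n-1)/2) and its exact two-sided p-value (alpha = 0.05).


Step 1: Enumerate the 21 unordered pairs (i,j) with i<j and classify each by sign(x_j-x_i) * sign(y_j-y_i).
  (1,2):dx=-7,dy=+5->D; (1,3):dx=-3,dy=+9->D; (1,4):dx=+1,dy=+11->C; (1,5):dx=-4,dy=+4->D
  (1,6):dx=-5,dy=+2->D; (1,7):dx=-1,dy=+8->D; (2,3):dx=+4,dy=+4->C; (2,4):dx=+8,dy=+6->C
  (2,5):dx=+3,dy=-1->D; (2,6):dx=+2,dy=-3->D; (2,7):dx=+6,dy=+3->C; (3,4):dx=+4,dy=+2->C
  (3,5):dx=-1,dy=-5->C; (3,6):dx=-2,dy=-7->C; (3,7):dx=+2,dy=-1->D; (4,5):dx=-5,dy=-7->C
  (4,6):dx=-6,dy=-9->C; (4,7):dx=-2,dy=-3->C; (5,6):dx=-1,dy=-2->C; (5,7):dx=+3,dy=+4->C
  (6,7):dx=+4,dy=+6->C
Step 2: C = 13, D = 8, total pairs = 21.
Step 3: tau = (C - D)/(n(n-1)/2) = (13 - 8)/21 = 0.238095.
Step 4: Exact two-sided p-value (enumerate n! = 5040 permutations of y under H0): p = 0.561905.
Step 5: alpha = 0.05. fail to reject H0.

tau_b = 0.2381 (C=13, D=8), p = 0.561905, fail to reject H0.


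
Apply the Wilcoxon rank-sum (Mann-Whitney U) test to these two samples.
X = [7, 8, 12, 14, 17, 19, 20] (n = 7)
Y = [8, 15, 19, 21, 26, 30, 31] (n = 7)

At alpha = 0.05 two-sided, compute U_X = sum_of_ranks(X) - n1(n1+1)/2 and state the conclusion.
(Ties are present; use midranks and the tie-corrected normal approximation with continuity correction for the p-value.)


Step 1: Combine and sort all 14 observations; assign midranks.
sorted (value, group): (7,X), (8,X), (8,Y), (12,X), (14,X), (15,Y), (17,X), (19,X), (19,Y), (20,X), (21,Y), (26,Y), (30,Y), (31,Y)
ranks: 7->1, 8->2.5, 8->2.5, 12->4, 14->5, 15->6, 17->7, 19->8.5, 19->8.5, 20->10, 21->11, 26->12, 30->13, 31->14
Step 2: Rank sum for X: R1 = 1 + 2.5 + 4 + 5 + 7 + 8.5 + 10 = 38.
Step 3: U_X = R1 - n1(n1+1)/2 = 38 - 7*8/2 = 38 - 28 = 10.
       U_Y = n1*n2 - U_X = 49 - 10 = 39.
Step 4: Ties are present, so use the tie-corrected normal approximation (with continuity correction) for the p-value.
Step 5: p-value = 0.073005; compare to alpha = 0.05. fail to reject H0.

U_X = 10, p = 0.073005, fail to reject H0 at alpha = 0.05.


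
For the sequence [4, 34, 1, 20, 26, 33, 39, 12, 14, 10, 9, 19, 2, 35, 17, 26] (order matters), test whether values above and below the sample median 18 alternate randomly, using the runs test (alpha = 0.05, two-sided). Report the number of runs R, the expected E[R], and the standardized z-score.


Step 1: Compute median = 18; label A = above, B = below.
Labels in order: BABAAAABBBBABABA  (n_A = 8, n_B = 8)
Step 2: Count runs R = 10.
Step 3: Under H0 (random ordering), E[R] = 2*n_A*n_B/(n_A+n_B) + 1 = 2*8*8/16 + 1 = 9.0000.
        Var[R] = 2*n_A*n_B*(2*n_A*n_B - n_A - n_B) / ((n_A+n_B)^2 * (n_A+n_B-1)) = 14336/3840 = 3.7333.
        SD[R] = 1.9322.
Step 4: Continuity-corrected z = (R - 0.5 - E[R]) / SD[R] = (10 - 0.5 - 9.0000) / 1.9322 = 0.2588.
Step 5: Two-sided p-value via normal approximation = 2*(1 - Phi(|z|)) = 0.795809.
Step 6: alpha = 0.05. fail to reject H0.

R = 10, z = 0.2588, p = 0.795809, fail to reject H0.


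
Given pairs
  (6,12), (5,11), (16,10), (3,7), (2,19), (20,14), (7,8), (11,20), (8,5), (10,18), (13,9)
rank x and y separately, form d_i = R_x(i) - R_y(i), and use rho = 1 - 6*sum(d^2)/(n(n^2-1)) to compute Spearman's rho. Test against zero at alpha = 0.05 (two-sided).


Step 1: Rank x and y separately (midranks; no ties here).
rank(x): 6->4, 5->3, 16->10, 3->2, 2->1, 20->11, 7->5, 11->8, 8->6, 10->7, 13->9
rank(y): 12->7, 11->6, 10->5, 7->2, 19->10, 14->8, 8->3, 20->11, 5->1, 18->9, 9->4
Step 2: d_i = R_x(i) - R_y(i); compute d_i^2.
  (4-7)^2=9, (3-6)^2=9, (10-5)^2=25, (2-2)^2=0, (1-10)^2=81, (11-8)^2=9, (5-3)^2=4, (8-11)^2=9, (6-1)^2=25, (7-9)^2=4, (9-4)^2=25
sum(d^2) = 200.
Step 3: rho = 1 - 6*200 / (11*(11^2 - 1)) = 1 - 1200/1320 = 0.090909.
Step 4: Under H0, t = rho * sqrt((n-2)/(1-rho^2)) = 0.2739 ~ t(9).
Step 5: Two-sided p-value from the t-distribution with 9 df = 0.790373.
Step 6: alpha = 0.05. fail to reject H0.

rho = 0.0909, p = 0.790373, fail to reject H0 at alpha = 0.05.


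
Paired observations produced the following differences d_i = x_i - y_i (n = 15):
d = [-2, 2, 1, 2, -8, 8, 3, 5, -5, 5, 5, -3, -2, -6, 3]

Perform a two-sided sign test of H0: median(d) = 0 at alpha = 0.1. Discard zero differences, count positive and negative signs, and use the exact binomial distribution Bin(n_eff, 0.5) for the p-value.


Step 1: Discard zero differences. Original n = 15; n_eff = number of nonzero differences = 15.
Nonzero differences (with sign): -2, +2, +1, +2, -8, +8, +3, +5, -5, +5, +5, -3, -2, -6, +3
Step 2: Count signs: positive = 9, negative = 6.
Step 3: Under H0: P(positive) = 0.5, so the number of positives S ~ Bin(15, 0.5).
Step 4: Two-sided exact p-value = sum of Bin(15,0.5) probabilities at or below the observed probability = 0.607239.
Step 5: alpha = 0.1. fail to reject H0.

n_eff = 15, pos = 9, neg = 6, p = 0.607239, fail to reject H0.


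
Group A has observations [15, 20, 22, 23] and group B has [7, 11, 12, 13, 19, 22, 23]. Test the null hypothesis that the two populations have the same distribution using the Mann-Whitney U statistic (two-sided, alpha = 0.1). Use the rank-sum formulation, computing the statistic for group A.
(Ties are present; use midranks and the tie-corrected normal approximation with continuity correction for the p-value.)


Step 1: Combine and sort all 11 observations; assign midranks.
sorted (value, group): (7,Y), (11,Y), (12,Y), (13,Y), (15,X), (19,Y), (20,X), (22,X), (22,Y), (23,X), (23,Y)
ranks: 7->1, 11->2, 12->3, 13->4, 15->5, 19->6, 20->7, 22->8.5, 22->8.5, 23->10.5, 23->10.5
Step 2: Rank sum for X: R1 = 5 + 7 + 8.5 + 10.5 = 31.
Step 3: U_X = R1 - n1(n1+1)/2 = 31 - 4*5/2 = 31 - 10 = 21.
       U_Y = n1*n2 - U_X = 28 - 21 = 7.
Step 4: Ties are present, so use the tie-corrected normal approximation (with continuity correction) for the p-value.
Step 5: p-value = 0.217200; compare to alpha = 0.1. fail to reject H0.

U_X = 21, p = 0.217200, fail to reject H0 at alpha = 0.1.


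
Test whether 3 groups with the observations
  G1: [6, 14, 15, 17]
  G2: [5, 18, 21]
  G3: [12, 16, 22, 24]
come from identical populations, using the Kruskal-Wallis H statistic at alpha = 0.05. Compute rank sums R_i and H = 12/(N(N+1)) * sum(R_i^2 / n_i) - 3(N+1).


Step 1: Combine all N = 11 observations and assign midranks.
sorted (value, group, rank): (5,G2,1), (6,G1,2), (12,G3,3), (14,G1,4), (15,G1,5), (16,G3,6), (17,G1,7), (18,G2,8), (21,G2,9), (22,G3,10), (24,G3,11)
Step 2: Sum ranks within each group.
R_1 = 18 (n_1 = 4)
R_2 = 18 (n_2 = 3)
R_3 = 30 (n_3 = 4)
Step 3: H = 12/(N(N+1)) * sum(R_i^2/n_i) - 3(N+1)
     = 12/(11*12) * (18^2/4 + 18^2/3 + 30^2/4) - 3*12
     = 0.090909 * 414 - 36
     = 1.636364.
Step 4: No ties, so H is used without correction.
Step 5: Under H0, H ~ chi^2(2); p-value = 0.441233.
Step 6: alpha = 0.05. fail to reject H0.

H = 1.6364, df = 2, p = 0.441233, fail to reject H0.


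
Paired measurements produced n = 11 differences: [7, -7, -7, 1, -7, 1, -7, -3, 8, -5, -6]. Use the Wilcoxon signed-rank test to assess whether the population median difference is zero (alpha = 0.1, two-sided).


Step 1: Drop any zero differences (none here) and take |d_i|.
|d| = [7, 7, 7, 1, 7, 1, 7, 3, 8, 5, 6]
Step 2: Midrank |d_i| (ties get averaged ranks).
ranks: |7|->8, |7|->8, |7|->8, |1|->1.5, |7|->8, |1|->1.5, |7|->8, |3|->3, |8|->11, |5|->4, |6|->5
Step 3: Attach original signs; sum ranks with positive sign and with negative sign.
W+ = 8 + 1.5 + 1.5 + 11 = 22
W- = 8 + 8 + 8 + 8 + 3 + 4 + 5 = 44
(Check: W+ + W- = 66 should equal n(n+1)/2 = 66.)
Step 4: Test statistic W = min(W+, W-) = 22.
Step 5: Ties in |d|, so use the tie-corrected normal approximation.
        E[W] = n(n+1)/4 = 11*12/4 = 33.
        Tie groups: |d|=1 (t=2), |d|=7 (t=5); sum(t^3 - t) = 126.
        Var[W] = n(n+1)(2n+1)/24 - sum(t^3-t)/48 = 3036/24 - 126/48 = 123.875.
        z = (W - E[W]) / sqrt(Var[W]) = (22 - 33) / 11.1299 = -0.9883.
        Two-sided p = 2*Phi(z) = 0.322992.
Step 6: alpha = 0.1. fail to reject H0.

W+ = 22, W- = 44, W = min = 22, p = 0.322992, fail to reject H0.


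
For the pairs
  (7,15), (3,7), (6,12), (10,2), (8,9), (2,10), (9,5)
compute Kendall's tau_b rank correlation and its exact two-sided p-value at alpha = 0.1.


Step 1: Enumerate the 21 unordered pairs (i,j) with i<j and classify each by sign(x_j-x_i) * sign(y_j-y_i).
  (1,2):dx=-4,dy=-8->C; (1,3):dx=-1,dy=-3->C; (1,4):dx=+3,dy=-13->D; (1,5):dx=+1,dy=-6->D
  (1,6):dx=-5,dy=-5->C; (1,7):dx=+2,dy=-10->D; (2,3):dx=+3,dy=+5->C; (2,4):dx=+7,dy=-5->D
  (2,5):dx=+5,dy=+2->C; (2,6):dx=-1,dy=+3->D; (2,7):dx=+6,dy=-2->D; (3,4):dx=+4,dy=-10->D
  (3,5):dx=+2,dy=-3->D; (3,6):dx=-4,dy=-2->C; (3,7):dx=+3,dy=-7->D; (4,5):dx=-2,dy=+7->D
  (4,6):dx=-8,dy=+8->D; (4,7):dx=-1,dy=+3->D; (5,6):dx=-6,dy=+1->D; (5,7):dx=+1,dy=-4->D
  (6,7):dx=+7,dy=-5->D
Step 2: C = 6, D = 15, total pairs = 21.
Step 3: tau = (C - D)/(n(n-1)/2) = (6 - 15)/21 = -0.428571.
Step 4: Exact two-sided p-value (enumerate n! = 5040 permutations of y under H0): p = 0.238889.
Step 5: alpha = 0.1. fail to reject H0.

tau_b = -0.4286 (C=6, D=15), p = 0.238889, fail to reject H0.


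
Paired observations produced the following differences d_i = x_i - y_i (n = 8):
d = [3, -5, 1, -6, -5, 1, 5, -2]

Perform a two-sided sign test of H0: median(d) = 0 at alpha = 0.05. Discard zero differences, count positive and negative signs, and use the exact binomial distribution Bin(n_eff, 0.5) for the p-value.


Step 1: Discard zero differences. Original n = 8; n_eff = number of nonzero differences = 8.
Nonzero differences (with sign): +3, -5, +1, -6, -5, +1, +5, -2
Step 2: Count signs: positive = 4, negative = 4.
Step 3: Under H0: P(positive) = 0.5, so the number of positives S ~ Bin(8, 0.5).
Step 4: Two-sided exact p-value = sum of Bin(8,0.5) probabilities at or below the observed probability = 1.000000.
Step 5: alpha = 0.05. fail to reject H0.

n_eff = 8, pos = 4, neg = 4, p = 1.000000, fail to reject H0.


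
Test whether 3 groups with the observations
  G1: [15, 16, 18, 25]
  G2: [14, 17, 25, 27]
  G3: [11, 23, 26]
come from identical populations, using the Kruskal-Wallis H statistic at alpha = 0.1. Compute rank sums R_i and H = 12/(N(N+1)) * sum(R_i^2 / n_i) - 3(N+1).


Step 1: Combine all N = 11 observations and assign midranks.
sorted (value, group, rank): (11,G3,1), (14,G2,2), (15,G1,3), (16,G1,4), (17,G2,5), (18,G1,6), (23,G3,7), (25,G1,8.5), (25,G2,8.5), (26,G3,10), (27,G2,11)
Step 2: Sum ranks within each group.
R_1 = 21.5 (n_1 = 4)
R_2 = 26.5 (n_2 = 4)
R_3 = 18 (n_3 = 3)
Step 3: H = 12/(N(N+1)) * sum(R_i^2/n_i) - 3(N+1)
     = 12/(11*12) * (21.5^2/4 + 26.5^2/4 + 18^2/3) - 3*12
     = 0.090909 * 399.125 - 36
     = 0.284091.
Step 4: Ties present; correction factor C = 1 - 6/(11^3 - 11) = 0.995455. Corrected H = 0.284091 / 0.995455 = 0.285388.
Step 5: Under H0, H ~ chi^2(2); p-value = 0.867019.
Step 6: alpha = 0.1. fail to reject H0.

H = 0.2854, df = 2, p = 0.867019, fail to reject H0.


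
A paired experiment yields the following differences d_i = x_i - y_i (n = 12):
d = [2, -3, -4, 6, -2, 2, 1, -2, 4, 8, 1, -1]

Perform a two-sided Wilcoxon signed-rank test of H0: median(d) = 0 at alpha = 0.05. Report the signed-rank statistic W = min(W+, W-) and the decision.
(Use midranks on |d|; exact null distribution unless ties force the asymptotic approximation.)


Step 1: Drop any zero differences (none here) and take |d_i|.
|d| = [2, 3, 4, 6, 2, 2, 1, 2, 4, 8, 1, 1]
Step 2: Midrank |d_i| (ties get averaged ranks).
ranks: |2|->5.5, |3|->8, |4|->9.5, |6|->11, |2|->5.5, |2|->5.5, |1|->2, |2|->5.5, |4|->9.5, |8|->12, |1|->2, |1|->2
Step 3: Attach original signs; sum ranks with positive sign and with negative sign.
W+ = 5.5 + 11 + 5.5 + 2 + 9.5 + 12 + 2 = 47.5
W- = 8 + 9.5 + 5.5 + 5.5 + 2 = 30.5
(Check: W+ + W- = 78 should equal n(n+1)/2 = 78.)
Step 4: Test statistic W = min(W+, W-) = 30.5.
Step 5: Ties in |d|, so use the tie-corrected normal approximation.
        E[W] = n(n+1)/4 = 12*13/4 = 39.
        Tie groups: |d|=1 (t=3), |d|=2 (t=4), |d|=4 (t=2); sum(t^3 - t) = 90.
        Var[W] = n(n+1)(2n+1)/24 - sum(t^3-t)/48 = 3900/24 - 90/48 = 160.625.
        z = (W - E[W]) / sqrt(Var[W]) = (30.5 - 39) / 12.6738 = -0.6707.
        Two-sided p = 2*Phi(z) = 0.502427.
Step 6: alpha = 0.05. fail to reject H0.

W+ = 47.5, W- = 30.5, W = min = 30.5, p = 0.502427, fail to reject H0.


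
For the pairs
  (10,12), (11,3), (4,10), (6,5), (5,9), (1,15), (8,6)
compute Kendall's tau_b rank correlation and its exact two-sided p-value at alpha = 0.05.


Step 1: Enumerate the 21 unordered pairs (i,j) with i<j and classify each by sign(x_j-x_i) * sign(y_j-y_i).
  (1,2):dx=+1,dy=-9->D; (1,3):dx=-6,dy=-2->C; (1,4):dx=-4,dy=-7->C; (1,5):dx=-5,dy=-3->C
  (1,6):dx=-9,dy=+3->D; (1,7):dx=-2,dy=-6->C; (2,3):dx=-7,dy=+7->D; (2,4):dx=-5,dy=+2->D
  (2,5):dx=-6,dy=+6->D; (2,6):dx=-10,dy=+12->D; (2,7):dx=-3,dy=+3->D; (3,4):dx=+2,dy=-5->D
  (3,5):dx=+1,dy=-1->D; (3,6):dx=-3,dy=+5->D; (3,7):dx=+4,dy=-4->D; (4,5):dx=-1,dy=+4->D
  (4,6):dx=-5,dy=+10->D; (4,7):dx=+2,dy=+1->C; (5,6):dx=-4,dy=+6->D; (5,7):dx=+3,dy=-3->D
  (6,7):dx=+7,dy=-9->D
Step 2: C = 5, D = 16, total pairs = 21.
Step 3: tau = (C - D)/(n(n-1)/2) = (5 - 16)/21 = -0.523810.
Step 4: Exact two-sided p-value (enumerate n! = 5040 permutations of y under H0): p = 0.136111.
Step 5: alpha = 0.05. fail to reject H0.

tau_b = -0.5238 (C=5, D=16), p = 0.136111, fail to reject H0.


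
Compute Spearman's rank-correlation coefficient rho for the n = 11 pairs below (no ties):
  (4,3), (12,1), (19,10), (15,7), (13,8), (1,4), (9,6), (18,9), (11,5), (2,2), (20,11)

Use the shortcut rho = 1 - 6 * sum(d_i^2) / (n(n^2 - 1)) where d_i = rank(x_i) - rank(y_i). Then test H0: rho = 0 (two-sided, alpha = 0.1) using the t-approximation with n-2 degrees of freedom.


Step 1: Rank x and y separately (midranks; no ties here).
rank(x): 4->3, 12->6, 19->10, 15->8, 13->7, 1->1, 9->4, 18->9, 11->5, 2->2, 20->11
rank(y): 3->3, 1->1, 10->10, 7->7, 8->8, 4->4, 6->6, 9->9, 5->5, 2->2, 11->11
Step 2: d_i = R_x(i) - R_y(i); compute d_i^2.
  (3-3)^2=0, (6-1)^2=25, (10-10)^2=0, (8-7)^2=1, (7-8)^2=1, (1-4)^2=9, (4-6)^2=4, (9-9)^2=0, (5-5)^2=0, (2-2)^2=0, (11-11)^2=0
sum(d^2) = 40.
Step 3: rho = 1 - 6*40 / (11*(11^2 - 1)) = 1 - 240/1320 = 0.818182.
Step 4: Under H0, t = rho * sqrt((n-2)/(1-rho^2)) = 4.2691 ~ t(9).
Step 5: Two-sided p-value from the t-distribution with 9 df = 0.002083.
Step 6: alpha = 0.1. reject H0.

rho = 0.8182, p = 0.002083, reject H0 at alpha = 0.1.


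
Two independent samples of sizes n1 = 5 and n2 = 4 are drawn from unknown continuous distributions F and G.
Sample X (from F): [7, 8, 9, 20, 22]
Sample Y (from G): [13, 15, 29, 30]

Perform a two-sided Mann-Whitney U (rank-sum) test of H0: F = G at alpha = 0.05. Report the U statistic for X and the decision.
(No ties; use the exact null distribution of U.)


Step 1: Combine and sort all 9 observations; assign midranks.
sorted (value, group): (7,X), (8,X), (9,X), (13,Y), (15,Y), (20,X), (22,X), (29,Y), (30,Y)
ranks: 7->1, 8->2, 9->3, 13->4, 15->5, 20->6, 22->7, 29->8, 30->9
Step 2: Rank sum for X: R1 = 1 + 2 + 3 + 6 + 7 = 19.
Step 3: U_X = R1 - n1(n1+1)/2 = 19 - 5*6/2 = 19 - 15 = 4.
       U_Y = n1*n2 - U_X = 20 - 4 = 16.
Step 4: No ties, so the exact null distribution of U (based on enumerating the C(9,5) = 126 equally likely rank assignments) gives the two-sided p-value.
Step 5: p-value = 0.190476; compare to alpha = 0.05. fail to reject H0.

U_X = 4, p = 0.190476, fail to reject H0 at alpha = 0.05.


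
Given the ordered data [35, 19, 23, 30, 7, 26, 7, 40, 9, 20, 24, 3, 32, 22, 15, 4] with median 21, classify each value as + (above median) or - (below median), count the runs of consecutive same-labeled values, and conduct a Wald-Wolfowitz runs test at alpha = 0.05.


Step 1: Compute median = 21; label A = above, B = below.
Labels in order: ABAABABABBABAABB  (n_A = 8, n_B = 8)
Step 2: Count runs R = 12.
Step 3: Under H0 (random ordering), E[R] = 2*n_A*n_B/(n_A+n_B) + 1 = 2*8*8/16 + 1 = 9.0000.
        Var[R] = 2*n_A*n_B*(2*n_A*n_B - n_A - n_B) / ((n_A+n_B)^2 * (n_A+n_B-1)) = 14336/3840 = 3.7333.
        SD[R] = 1.9322.
Step 4: Continuity-corrected z = (R - 0.5 - E[R]) / SD[R] = (12 - 0.5 - 9.0000) / 1.9322 = 1.2939.
Step 5: Two-sided p-value via normal approximation = 2*(1 - Phi(|z|)) = 0.195709.
Step 6: alpha = 0.05. fail to reject H0.

R = 12, z = 1.2939, p = 0.195709, fail to reject H0.


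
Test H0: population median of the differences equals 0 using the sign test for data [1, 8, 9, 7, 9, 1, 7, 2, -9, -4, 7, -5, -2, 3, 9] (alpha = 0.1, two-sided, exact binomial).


Step 1: Discard zero differences. Original n = 15; n_eff = number of nonzero differences = 15.
Nonzero differences (with sign): +1, +8, +9, +7, +9, +1, +7, +2, -9, -4, +7, -5, -2, +3, +9
Step 2: Count signs: positive = 11, negative = 4.
Step 3: Under H0: P(positive) = 0.5, so the number of positives S ~ Bin(15, 0.5).
Step 4: Two-sided exact p-value = sum of Bin(15,0.5) probabilities at or below the observed probability = 0.118469.
Step 5: alpha = 0.1. fail to reject H0.

n_eff = 15, pos = 11, neg = 4, p = 0.118469, fail to reject H0.


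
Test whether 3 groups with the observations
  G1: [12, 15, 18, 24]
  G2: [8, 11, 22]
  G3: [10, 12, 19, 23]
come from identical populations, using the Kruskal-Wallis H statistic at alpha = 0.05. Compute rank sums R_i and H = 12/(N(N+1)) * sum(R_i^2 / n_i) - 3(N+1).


Step 1: Combine all N = 11 observations and assign midranks.
sorted (value, group, rank): (8,G2,1), (10,G3,2), (11,G2,3), (12,G1,4.5), (12,G3,4.5), (15,G1,6), (18,G1,7), (19,G3,8), (22,G2,9), (23,G3,10), (24,G1,11)
Step 2: Sum ranks within each group.
R_1 = 28.5 (n_1 = 4)
R_2 = 13 (n_2 = 3)
R_3 = 24.5 (n_3 = 4)
Step 3: H = 12/(N(N+1)) * sum(R_i^2/n_i) - 3(N+1)
     = 12/(11*12) * (28.5^2/4 + 13^2/3 + 24.5^2/4) - 3*12
     = 0.090909 * 409.458 - 36
     = 1.223485.
Step 4: Ties present; correction factor C = 1 - 6/(11^3 - 11) = 0.995455. Corrected H = 1.223485 / 0.995455 = 1.229072.
Step 5: Under H0, H ~ chi^2(2); p-value = 0.540892.
Step 6: alpha = 0.05. fail to reject H0.

H = 1.2291, df = 2, p = 0.540892, fail to reject H0.


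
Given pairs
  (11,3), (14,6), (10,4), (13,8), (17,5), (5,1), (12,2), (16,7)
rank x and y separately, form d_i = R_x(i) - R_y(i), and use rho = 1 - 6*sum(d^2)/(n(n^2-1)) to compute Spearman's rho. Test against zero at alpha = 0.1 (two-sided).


Step 1: Rank x and y separately (midranks; no ties here).
rank(x): 11->3, 14->6, 10->2, 13->5, 17->8, 5->1, 12->4, 16->7
rank(y): 3->3, 6->6, 4->4, 8->8, 5->5, 1->1, 2->2, 7->7
Step 2: d_i = R_x(i) - R_y(i); compute d_i^2.
  (3-3)^2=0, (6-6)^2=0, (2-4)^2=4, (5-8)^2=9, (8-5)^2=9, (1-1)^2=0, (4-2)^2=4, (7-7)^2=0
sum(d^2) = 26.
Step 3: rho = 1 - 6*26 / (8*(8^2 - 1)) = 1 - 156/504 = 0.690476.
Step 4: Under H0, t = rho * sqrt((n-2)/(1-rho^2)) = 2.3382 ~ t(6).
Step 5: Two-sided p-value from the t-distribution with 6 df = 0.057990.
Step 6: alpha = 0.1. reject H0.

rho = 0.6905, p = 0.057990, reject H0 at alpha = 0.1.


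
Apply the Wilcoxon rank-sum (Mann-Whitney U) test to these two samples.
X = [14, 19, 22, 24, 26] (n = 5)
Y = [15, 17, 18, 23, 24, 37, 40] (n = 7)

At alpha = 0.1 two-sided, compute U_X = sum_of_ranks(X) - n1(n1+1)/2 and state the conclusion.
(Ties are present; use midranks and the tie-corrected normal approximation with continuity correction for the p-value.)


Step 1: Combine and sort all 12 observations; assign midranks.
sorted (value, group): (14,X), (15,Y), (17,Y), (18,Y), (19,X), (22,X), (23,Y), (24,X), (24,Y), (26,X), (37,Y), (40,Y)
ranks: 14->1, 15->2, 17->3, 18->4, 19->5, 22->6, 23->7, 24->8.5, 24->8.5, 26->10, 37->11, 40->12
Step 2: Rank sum for X: R1 = 1 + 5 + 6 + 8.5 + 10 = 30.5.
Step 3: U_X = R1 - n1(n1+1)/2 = 30.5 - 5*6/2 = 30.5 - 15 = 15.5.
       U_Y = n1*n2 - U_X = 35 - 15.5 = 19.5.
Step 4: Ties are present, so use the tie-corrected normal approximation (with continuity correction) for the p-value.
Step 5: p-value = 0.807210; compare to alpha = 0.1. fail to reject H0.

U_X = 15.5, p = 0.807210, fail to reject H0 at alpha = 0.1.


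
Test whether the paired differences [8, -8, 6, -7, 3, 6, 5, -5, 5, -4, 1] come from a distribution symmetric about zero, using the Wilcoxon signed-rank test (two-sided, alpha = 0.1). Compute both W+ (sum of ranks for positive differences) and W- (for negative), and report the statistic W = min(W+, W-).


Step 1: Drop any zero differences (none here) and take |d_i|.
|d| = [8, 8, 6, 7, 3, 6, 5, 5, 5, 4, 1]
Step 2: Midrank |d_i| (ties get averaged ranks).
ranks: |8|->10.5, |8|->10.5, |6|->7.5, |7|->9, |3|->2, |6|->7.5, |5|->5, |5|->5, |5|->5, |4|->3, |1|->1
Step 3: Attach original signs; sum ranks with positive sign and with negative sign.
W+ = 10.5 + 7.5 + 2 + 7.5 + 5 + 5 + 1 = 38.5
W- = 10.5 + 9 + 5 + 3 = 27.5
(Check: W+ + W- = 66 should equal n(n+1)/2 = 66.)
Step 4: Test statistic W = min(W+, W-) = 27.5.
Step 5: Ties in |d|, so use the tie-corrected normal approximation.
        E[W] = n(n+1)/4 = 11*12/4 = 33.
        Tie groups: |d|=5 (t=3), |d|=6 (t=2), |d|=8 (t=2); sum(t^3 - t) = 36.
        Var[W] = n(n+1)(2n+1)/24 - sum(t^3-t)/48 = 3036/24 - 36/48 = 125.75.
        z = (W - E[W]) / sqrt(Var[W]) = (27.5 - 33) / 11.2138 = -0.4905.
        Two-sided p = 2*Phi(z) = 0.623804.
Step 6: alpha = 0.1. fail to reject H0.

W+ = 38.5, W- = 27.5, W = min = 27.5, p = 0.623804, fail to reject H0.


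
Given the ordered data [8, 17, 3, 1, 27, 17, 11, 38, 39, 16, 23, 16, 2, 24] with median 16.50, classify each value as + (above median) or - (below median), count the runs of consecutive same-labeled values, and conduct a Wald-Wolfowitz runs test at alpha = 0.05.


Step 1: Compute median = 16.50; label A = above, B = below.
Labels in order: BABBAABAABABBA  (n_A = 7, n_B = 7)
Step 2: Count runs R = 10.
Step 3: Under H0 (random ordering), E[R] = 2*n_A*n_B/(n_A+n_B) + 1 = 2*7*7/14 + 1 = 8.0000.
        Var[R] = 2*n_A*n_B*(2*n_A*n_B - n_A - n_B) / ((n_A+n_B)^2 * (n_A+n_B-1)) = 8232/2548 = 3.2308.
        SD[R] = 1.7974.
Step 4: Continuity-corrected z = (R - 0.5 - E[R]) / SD[R] = (10 - 0.5 - 8.0000) / 1.7974 = 0.8345.
Step 5: Two-sided p-value via normal approximation = 2*(1 - Phi(|z|)) = 0.403986.
Step 6: alpha = 0.05. fail to reject H0.

R = 10, z = 0.8345, p = 0.403986, fail to reject H0.
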